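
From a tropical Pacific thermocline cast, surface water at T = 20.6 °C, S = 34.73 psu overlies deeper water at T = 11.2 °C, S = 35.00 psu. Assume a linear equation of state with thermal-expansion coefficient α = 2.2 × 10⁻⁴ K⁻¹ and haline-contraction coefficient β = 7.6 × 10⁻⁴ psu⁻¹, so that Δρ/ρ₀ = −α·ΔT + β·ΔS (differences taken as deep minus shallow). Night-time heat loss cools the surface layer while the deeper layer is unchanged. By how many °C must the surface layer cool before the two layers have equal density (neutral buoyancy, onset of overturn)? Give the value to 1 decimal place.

Neutral buoyancy requires Δρ = 0, i.e. −α(T_deep − T_surf′) + β(S_deep − S_surf) = 0.
T_surf′ = T_deep − (β/α)·ΔS = 11.2 − (7.6 × 10⁻⁴/2.2 × 10⁻⁴)·(+0.27) = 10.267 °C.
Cooling required: 20.6 − (10.267) = 10.333 °C.

10.3 °C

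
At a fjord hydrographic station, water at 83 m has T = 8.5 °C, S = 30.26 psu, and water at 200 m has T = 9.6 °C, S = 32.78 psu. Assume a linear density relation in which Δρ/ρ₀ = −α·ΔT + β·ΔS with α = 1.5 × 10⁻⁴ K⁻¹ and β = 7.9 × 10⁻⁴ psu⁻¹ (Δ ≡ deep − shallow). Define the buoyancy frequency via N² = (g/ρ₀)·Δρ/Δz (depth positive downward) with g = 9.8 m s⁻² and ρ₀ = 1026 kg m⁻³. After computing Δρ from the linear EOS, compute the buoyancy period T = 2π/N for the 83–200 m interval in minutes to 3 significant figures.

8.47 min

ΔT = +1.1 K, ΔS = +2.52 psu (deep − shallow).
Δρ/ρ₀ = −αΔT + βΔS = -1.65 × 10⁻⁴ + 1.9908 × 10⁻³ = 1.8258 × 10⁻³, so Δρ ≈ 1.873 kg m⁻³.
N² = (g/ρ₀)·Δρ/Δz = g·(Δρ/ρ₀)/Δz = 9.8 × 1.8258 × 10⁻³ / 117 = 1.5293 × 10⁻⁴ s⁻².
N = √(1.5293 × 10⁻⁴) = 0.012366 rad s⁻¹ → T = 2π/N = 508.10 s = 8.4683 min ≈ 8.47 min.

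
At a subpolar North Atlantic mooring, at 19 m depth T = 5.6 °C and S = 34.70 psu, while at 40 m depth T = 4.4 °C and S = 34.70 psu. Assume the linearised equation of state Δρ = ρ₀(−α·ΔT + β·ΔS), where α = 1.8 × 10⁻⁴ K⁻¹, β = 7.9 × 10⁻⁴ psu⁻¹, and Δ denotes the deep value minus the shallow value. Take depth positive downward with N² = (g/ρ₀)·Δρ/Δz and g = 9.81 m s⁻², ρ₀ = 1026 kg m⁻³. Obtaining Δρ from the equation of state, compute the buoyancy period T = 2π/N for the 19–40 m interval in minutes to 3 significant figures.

10.4 min

ΔT = -1.2 K, ΔS = +0.00 psu (deep − shallow).
Δρ/ρ₀ = −αΔT + βΔS = 2.16 × 10⁻⁴ + 0 = 2.16 × 10⁻⁴, so Δρ ≈ 0.2216 kg m⁻³.
N² = (g/ρ₀)·Δρ/Δz = g·(Δρ/ρ₀)/Δz = 9.81 × 2.16 × 10⁻⁴ / 21 = 1.0090 × 10⁻⁴ s⁻².
N = √(1.0090 × 10⁻⁴) = 0.010045 rad s⁻¹ → T = 2π/N = 625.50 s = 10.425 min ≈ 10.4 min.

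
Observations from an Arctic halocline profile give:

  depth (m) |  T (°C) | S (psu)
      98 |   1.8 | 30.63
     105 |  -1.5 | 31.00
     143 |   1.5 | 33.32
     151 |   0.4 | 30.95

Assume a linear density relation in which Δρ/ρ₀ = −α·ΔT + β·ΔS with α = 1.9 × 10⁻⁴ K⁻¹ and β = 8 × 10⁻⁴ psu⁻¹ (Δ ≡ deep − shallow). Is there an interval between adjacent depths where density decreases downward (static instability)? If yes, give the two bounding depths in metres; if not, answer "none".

Evaluate Δρ/ρ₀ = −αΔT + βΔS across each adjacent pair:
  98–105 m: −αΔT+βΔS = −(1.9 × 10⁻⁴)(-3.3)+(8 × 10⁻⁴)(+0.37) = 9.2 × 10⁻⁴ → stable
  105–143 m: −αΔT+βΔS = −(1.9 × 10⁻⁴)(+3.0)+(8 × 10⁻⁴)(+2.32) = 1.3 × 10⁻³ → stable
  143–151 m: −αΔT+βΔS = −(1.9 × 10⁻⁴)(-1.1)+(8 × 10⁻⁴)(-2.37) = -1.7 × 10⁻³ → UNSTABLE
The 143–151 m interval has Δρ < 0: lighter water underlies denser water.

143–151 m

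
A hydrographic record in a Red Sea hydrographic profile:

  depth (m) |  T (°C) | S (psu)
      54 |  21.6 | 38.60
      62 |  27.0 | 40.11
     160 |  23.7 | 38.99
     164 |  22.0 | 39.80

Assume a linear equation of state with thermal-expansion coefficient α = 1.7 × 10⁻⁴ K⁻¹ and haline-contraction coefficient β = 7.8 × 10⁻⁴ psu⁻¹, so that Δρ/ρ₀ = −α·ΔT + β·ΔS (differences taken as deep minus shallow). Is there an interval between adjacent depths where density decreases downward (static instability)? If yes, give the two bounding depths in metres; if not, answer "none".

62–160 m

Evaluate Δρ/ρ₀ = −αΔT + βΔS across each adjacent pair:
  54–62 m: −αΔT+βΔS = −(1.7 × 10⁻⁴)(+5.4)+(7.8 × 10⁻⁴)(+1.51) = 2.6 × 10⁻⁴ → stable
  62–160 m: −αΔT+βΔS = −(1.7 × 10⁻⁴)(-3.3)+(7.8 × 10⁻⁴)(-1.12) = -3.1 × 10⁻⁴ → UNSTABLE
  160–164 m: −αΔT+βΔS = −(1.7 × 10⁻⁴)(-1.7)+(7.8 × 10⁻⁴)(+0.81) = 9.2 × 10⁻⁴ → stable
The 62–160 m interval has Δρ < 0: lighter water underlies denser water.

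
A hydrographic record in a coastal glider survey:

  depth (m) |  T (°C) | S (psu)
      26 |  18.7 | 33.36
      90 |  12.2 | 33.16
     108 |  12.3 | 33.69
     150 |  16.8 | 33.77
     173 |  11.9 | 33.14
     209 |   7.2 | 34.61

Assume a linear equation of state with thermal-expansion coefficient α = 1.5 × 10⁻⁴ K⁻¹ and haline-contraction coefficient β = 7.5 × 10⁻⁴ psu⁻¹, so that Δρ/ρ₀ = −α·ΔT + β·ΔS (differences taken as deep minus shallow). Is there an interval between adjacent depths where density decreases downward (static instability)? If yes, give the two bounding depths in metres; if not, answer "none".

108–150 m

Evaluate Δρ/ρ₀ = −αΔT + βΔS across each adjacent pair:
  26–90 m: −αΔT+βΔS = −(1.5 × 10⁻⁴)(-6.5)+(7.5 × 10⁻⁴)(-0.20) = 8.2 × 10⁻⁴ → stable
  90–108 m: −αΔT+βΔS = −(1.5 × 10⁻⁴)(+0.1)+(7.5 × 10⁻⁴)(+0.53) = 3.8 × 10⁻⁴ → stable
  108–150 m: −αΔT+βΔS = −(1.5 × 10⁻⁴)(+4.5)+(7.5 × 10⁻⁴)(+0.08) = -6.1 × 10⁻⁴ → UNSTABLE
  150–173 m: −αΔT+βΔS = −(1.5 × 10⁻⁴)(-4.9)+(7.5 × 10⁻⁴)(-0.63) = 2.6 × 10⁻⁴ → stable
  173–209 m: −αΔT+βΔS = −(1.5 × 10⁻⁴)(-4.7)+(7.5 × 10⁻⁴)(+1.47) = 1.8 × 10⁻³ → stable
The 108–150 m interval has Δρ < 0: lighter water underlies denser water.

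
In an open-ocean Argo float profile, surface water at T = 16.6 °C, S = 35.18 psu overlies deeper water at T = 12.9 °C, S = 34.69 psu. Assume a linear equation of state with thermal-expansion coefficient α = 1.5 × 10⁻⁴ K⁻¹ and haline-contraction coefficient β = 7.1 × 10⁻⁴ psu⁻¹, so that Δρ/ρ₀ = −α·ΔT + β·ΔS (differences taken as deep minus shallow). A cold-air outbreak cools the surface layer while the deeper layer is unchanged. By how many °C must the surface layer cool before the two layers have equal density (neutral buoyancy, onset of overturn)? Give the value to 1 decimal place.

1.4 °C

Neutral buoyancy requires Δρ = 0, i.e. −α(T_deep − T_surf′) + β(S_deep − S_surf) = 0.
T_surf′ = T_deep − (β/α)·ΔS = 12.9 − (7.1 × 10⁻⁴/1.5 × 10⁻⁴)·(-0.49) = 15.219 °C.
Cooling required: 16.6 − (15.219) = 1.381 °C.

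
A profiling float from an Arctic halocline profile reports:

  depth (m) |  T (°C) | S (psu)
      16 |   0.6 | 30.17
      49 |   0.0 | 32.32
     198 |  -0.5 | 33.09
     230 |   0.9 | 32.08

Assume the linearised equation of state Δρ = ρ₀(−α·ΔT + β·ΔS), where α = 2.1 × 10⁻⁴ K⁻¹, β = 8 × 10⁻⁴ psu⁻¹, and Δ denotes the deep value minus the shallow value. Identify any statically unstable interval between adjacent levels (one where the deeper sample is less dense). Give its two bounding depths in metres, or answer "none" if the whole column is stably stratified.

198–230 m

Evaluate Δρ/ρ₀ = −αΔT + βΔS across each adjacent pair:
  16–49 m: −αΔT+βΔS = −(2.1 × 10⁻⁴)(-0.6)+(8 × 10⁻⁴)(+2.15) = 1.8 × 10⁻³ → stable
  49–198 m: −αΔT+βΔS = −(2.1 × 10⁻⁴)(-0.5)+(8 × 10⁻⁴)(+0.77) = 7.2 × 10⁻⁴ → stable
  198–230 m: −αΔT+βΔS = −(2.1 × 10⁻⁴)(+1.4)+(8 × 10⁻⁴)(-1.01) = -1.1 × 10⁻³ → UNSTABLE
The 198–230 m interval has Δρ < 0: lighter water underlies denser water.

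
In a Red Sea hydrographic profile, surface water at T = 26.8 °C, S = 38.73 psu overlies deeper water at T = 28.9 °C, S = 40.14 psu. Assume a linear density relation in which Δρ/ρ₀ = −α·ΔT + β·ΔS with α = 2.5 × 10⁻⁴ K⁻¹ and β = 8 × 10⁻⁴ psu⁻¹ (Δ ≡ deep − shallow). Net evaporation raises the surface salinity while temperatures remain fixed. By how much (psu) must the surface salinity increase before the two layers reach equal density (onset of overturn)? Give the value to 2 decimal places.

0.75 psu

Neutral buoyancy requires −α(T_deep − T_surf) + β(S_deep − S_surf′) = 0.
S_surf′ = S_deep − (α/β)·ΔT = 40.14 − (2.5 × 10⁻⁴/8 × 10⁻⁴)·(+2.1) = 39.4838 psu.
Increase required: 39.4838 − 38.73 = 0.7538 psu.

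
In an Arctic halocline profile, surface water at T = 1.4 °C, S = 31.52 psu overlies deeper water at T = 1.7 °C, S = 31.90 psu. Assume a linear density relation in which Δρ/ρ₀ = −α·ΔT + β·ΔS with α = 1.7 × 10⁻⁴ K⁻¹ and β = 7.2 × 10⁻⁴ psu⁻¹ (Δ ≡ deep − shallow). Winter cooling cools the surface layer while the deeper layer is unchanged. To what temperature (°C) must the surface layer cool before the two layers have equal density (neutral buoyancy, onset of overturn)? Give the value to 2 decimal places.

Neutral buoyancy requires Δρ = 0, i.e. −α(T_deep − T_surf′) + β(S_deep − S_surf) = 0.
T_surf′ = T_deep − (β/α)·ΔS = 1.7 − (7.2 × 10⁻⁴/1.7 × 10⁻⁴)·(+0.38) = 0.0906 °C.
Cooling required: 1.4 − (0.0906) = 1.3094 °C.

0.09 °C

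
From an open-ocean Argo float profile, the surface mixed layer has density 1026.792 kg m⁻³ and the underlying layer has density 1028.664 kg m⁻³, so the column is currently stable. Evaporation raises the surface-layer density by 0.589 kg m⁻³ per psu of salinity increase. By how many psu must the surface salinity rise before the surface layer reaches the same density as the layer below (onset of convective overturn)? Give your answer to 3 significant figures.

Density deficit of the surface layer: 1028.664 − 1026.792 = 1.872 kg m⁻³.
Required change = 1.872 / 0.589 = 3.18 psu.

3.18 psu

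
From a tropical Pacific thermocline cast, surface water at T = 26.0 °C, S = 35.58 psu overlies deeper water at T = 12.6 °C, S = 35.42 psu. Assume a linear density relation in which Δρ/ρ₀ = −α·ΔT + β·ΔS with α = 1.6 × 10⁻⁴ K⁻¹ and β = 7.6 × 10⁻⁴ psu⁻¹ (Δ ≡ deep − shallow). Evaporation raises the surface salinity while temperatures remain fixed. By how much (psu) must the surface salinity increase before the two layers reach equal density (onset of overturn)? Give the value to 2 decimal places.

2.66 psu

Neutral buoyancy requires −α(T_deep − T_surf) + β(S_deep − S_surf′) = 0.
S_surf′ = S_deep − (α/β)·ΔT = 35.42 − (1.6 × 10⁻⁴/7.6 × 10⁻⁴)·(-13.4) = 38.2411 psu.
Increase required: 38.2411 − 35.58 = 2.6611 psu.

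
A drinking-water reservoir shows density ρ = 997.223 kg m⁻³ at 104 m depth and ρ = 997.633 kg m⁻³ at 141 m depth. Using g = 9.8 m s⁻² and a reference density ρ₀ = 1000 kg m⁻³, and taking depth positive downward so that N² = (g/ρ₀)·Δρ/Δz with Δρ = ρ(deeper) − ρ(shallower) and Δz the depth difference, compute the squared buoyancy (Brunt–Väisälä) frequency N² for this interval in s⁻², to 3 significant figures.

Δρ = 997.633 − 997.223 = 0.410 kg m⁻³ over Δz = 141 − 104 = 37 m.
N² = (9.8/1000) × (0.410/37) = 1.0859 × 10⁻⁴ s⁻² ≈ 1.09 × 10⁻⁴ s⁻².

1.09 × 10⁻⁴ s⁻²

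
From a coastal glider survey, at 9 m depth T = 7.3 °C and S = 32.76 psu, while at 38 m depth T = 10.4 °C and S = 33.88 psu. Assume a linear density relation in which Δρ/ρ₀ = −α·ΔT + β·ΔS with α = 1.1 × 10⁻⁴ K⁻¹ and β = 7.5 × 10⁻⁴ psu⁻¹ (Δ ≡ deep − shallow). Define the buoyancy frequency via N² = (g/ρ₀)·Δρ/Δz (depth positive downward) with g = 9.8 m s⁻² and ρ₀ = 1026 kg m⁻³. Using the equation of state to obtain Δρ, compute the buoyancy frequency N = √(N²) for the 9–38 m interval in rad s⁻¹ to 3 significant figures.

ΔT = +3.1 K, ΔS = +1.12 psu (deep − shallow).
Δρ/ρ₀ = −αΔT + βΔS = -3.41 × 10⁻⁴ + 8.40 × 10⁻⁴ = 4.99 × 10⁻⁴, so Δρ ≈ 0.5120 kg m⁻³.
N² = (g/ρ₀)·Δρ/Δz = g·(Δρ/ρ₀)/Δz = 9.8 × 4.99 × 10⁻⁴ / 29 = 1.6863 × 10⁻⁴ s⁻².
N = √(1.6863 × 10⁻⁴) = 0.012986 rad s⁻¹ ≈ 0.0130 rad s⁻¹.

0.0130 rad s⁻¹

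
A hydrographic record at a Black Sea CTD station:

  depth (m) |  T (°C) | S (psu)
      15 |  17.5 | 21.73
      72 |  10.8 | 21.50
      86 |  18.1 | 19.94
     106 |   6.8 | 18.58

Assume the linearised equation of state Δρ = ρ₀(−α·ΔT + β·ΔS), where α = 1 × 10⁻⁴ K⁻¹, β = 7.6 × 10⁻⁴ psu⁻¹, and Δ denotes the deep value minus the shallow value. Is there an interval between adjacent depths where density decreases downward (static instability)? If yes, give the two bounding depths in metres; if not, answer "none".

Evaluate Δρ/ρ₀ = −αΔT + βΔS across each adjacent pair:
  15–72 m: −αΔT+βΔS = −(1 × 10⁻⁴)(-6.7)+(7.6 × 10⁻⁴)(-0.23) = 5.0 × 10⁻⁴ → stable
  72–86 m: −αΔT+βΔS = −(1 × 10⁻⁴)(+7.3)+(7.6 × 10⁻⁴)(-1.56) = -1.9 × 10⁻³ → UNSTABLE
  86–106 m: −αΔT+βΔS = −(1 × 10⁻⁴)(-11.3)+(7.6 × 10⁻⁴)(-1.36) = 9.6 × 10⁻⁵ → stable
The 72–86 m interval has Δρ < 0: lighter water underlies denser water.

72–86 m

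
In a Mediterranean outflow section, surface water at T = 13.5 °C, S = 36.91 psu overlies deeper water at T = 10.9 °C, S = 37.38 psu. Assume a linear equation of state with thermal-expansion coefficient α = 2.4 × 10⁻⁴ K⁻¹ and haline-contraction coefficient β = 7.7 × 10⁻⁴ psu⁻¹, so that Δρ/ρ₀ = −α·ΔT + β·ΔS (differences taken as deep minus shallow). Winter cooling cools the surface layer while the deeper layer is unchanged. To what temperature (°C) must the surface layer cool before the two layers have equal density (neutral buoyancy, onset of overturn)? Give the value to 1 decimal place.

9.4 °C

Neutral buoyancy requires Δρ = 0, i.e. −α(T_deep − T_surf′) + β(S_deep − S_surf) = 0.
T_surf′ = T_deep − (β/α)·ΔS = 10.9 − (7.7 × 10⁻⁴/2.4 × 10⁻⁴)·(+0.47) = 9.392 °C.
Cooling required: 13.5 − (9.392) = 4.108 °C.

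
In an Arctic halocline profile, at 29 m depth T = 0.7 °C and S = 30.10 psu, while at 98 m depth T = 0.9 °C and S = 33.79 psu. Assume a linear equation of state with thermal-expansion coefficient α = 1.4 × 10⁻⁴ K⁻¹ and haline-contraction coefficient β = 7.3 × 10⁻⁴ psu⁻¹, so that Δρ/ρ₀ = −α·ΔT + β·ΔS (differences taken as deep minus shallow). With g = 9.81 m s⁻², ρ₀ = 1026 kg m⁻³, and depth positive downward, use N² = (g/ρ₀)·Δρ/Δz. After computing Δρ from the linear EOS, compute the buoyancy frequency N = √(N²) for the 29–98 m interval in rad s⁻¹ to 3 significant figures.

0.0195 rad s⁻¹

ΔT = +0.2 K, ΔS = +3.69 psu (deep − shallow).
Δρ/ρ₀ = −αΔT + βΔS = -2.80 × 10⁻⁵ + 2.6937 × 10⁻³ = 2.6657 × 10⁻³, so Δρ ≈ 2.735 kg m⁻³.
N² = (g/ρ₀)·Δρ/Δz = g·(Δρ/ρ₀)/Δz = 9.81 × 2.6657 × 10⁻³ / 69 = 3.7899 × 10⁻⁴ s⁻².
N = √(3.7899 × 10⁻⁴) = 0.019468 rad s⁻¹ ≈ 0.0195 rad s⁻¹.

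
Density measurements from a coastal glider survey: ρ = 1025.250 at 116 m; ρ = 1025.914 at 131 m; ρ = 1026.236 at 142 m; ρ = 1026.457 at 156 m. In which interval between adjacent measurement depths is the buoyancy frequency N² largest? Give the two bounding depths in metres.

116–131 m

Compute the density gradient over each adjacent pair:
  116–131 m: Δρ/Δz = 0.664/15 = 0.044 kg m⁻⁴
  131–142 m: Δρ/Δz = 0.322/11 = 0.029 kg m⁻⁴
  142–156 m: Δρ/Δz = 0.221/14 = 0.016 kg m⁻⁴
The largest gradient is in the 116–131 m interval — the pycnocline.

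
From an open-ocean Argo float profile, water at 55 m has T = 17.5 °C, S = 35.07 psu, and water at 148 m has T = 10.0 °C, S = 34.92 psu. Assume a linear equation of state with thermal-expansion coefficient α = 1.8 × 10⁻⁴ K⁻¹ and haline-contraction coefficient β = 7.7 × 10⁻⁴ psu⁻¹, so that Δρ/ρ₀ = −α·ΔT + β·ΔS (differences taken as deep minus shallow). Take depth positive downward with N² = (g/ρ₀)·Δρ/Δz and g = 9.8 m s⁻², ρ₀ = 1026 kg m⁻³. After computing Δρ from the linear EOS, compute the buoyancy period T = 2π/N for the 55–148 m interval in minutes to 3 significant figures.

9.18 min

ΔT = -7.5 K, ΔS = -0.15 psu (deep − shallow).
Δρ/ρ₀ = −αΔT + βΔS = 1.35 × 10⁻³ − 1.155 × 10⁻⁴ = 1.2345 × 10⁻³, so Δρ ≈ 1.267 kg m⁻³.
N² = (g/ρ₀)·Δρ/Δz = g·(Δρ/ρ₀)/Δz = 9.8 × 1.2345 × 10⁻³ / 93 = 1.3009 × 10⁻⁴ s⁻².
N = √(1.3009 × 10⁻⁴) = 0.011406 rad s⁻¹ → T = 2π/N = 550.87 s = 9.1812 min ≈ 9.18 min.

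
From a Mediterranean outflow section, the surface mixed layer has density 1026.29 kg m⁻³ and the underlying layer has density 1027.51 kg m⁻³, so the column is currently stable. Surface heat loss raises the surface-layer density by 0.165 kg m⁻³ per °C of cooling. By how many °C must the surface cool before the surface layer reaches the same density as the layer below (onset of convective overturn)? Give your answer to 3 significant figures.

7.39 °C

Density deficit of the surface layer: 1027.51 − 1026.29 = 1.22 kg m⁻³.
Required change = 1.22 / 0.165 = 7.39 °C.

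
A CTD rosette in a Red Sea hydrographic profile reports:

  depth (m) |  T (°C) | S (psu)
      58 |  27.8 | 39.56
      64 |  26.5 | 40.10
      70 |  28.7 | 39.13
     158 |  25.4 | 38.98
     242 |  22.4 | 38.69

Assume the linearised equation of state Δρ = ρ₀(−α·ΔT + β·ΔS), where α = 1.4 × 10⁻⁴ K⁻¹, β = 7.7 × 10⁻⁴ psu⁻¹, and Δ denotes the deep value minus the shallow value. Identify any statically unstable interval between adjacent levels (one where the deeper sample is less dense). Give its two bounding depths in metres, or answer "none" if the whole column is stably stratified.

64–70 m

Evaluate Δρ/ρ₀ = −αΔT + βΔS across each adjacent pair:
  58–64 m: −αΔT+βΔS = −(1.4 × 10⁻⁴)(-1.3)+(7.7 × 10⁻⁴)(+0.54) = 6.0 × 10⁻⁴ → stable
  64–70 m: −αΔT+βΔS = −(1.4 × 10⁻⁴)(+2.2)+(7.7 × 10⁻⁴)(-0.97) = -1.1 × 10⁻³ → UNSTABLE
  70–158 m: −αΔT+βΔS = −(1.4 × 10⁻⁴)(-3.3)+(7.7 × 10⁻⁴)(-0.15) = 3.5 × 10⁻⁴ → stable
  158–242 m: −αΔT+βΔS = −(1.4 × 10⁻⁴)(-3.0)+(7.7 × 10⁻⁴)(-0.29) = 2.0 × 10⁻⁴ → stable
The 64–70 m interval has Δρ < 0: lighter water underlies denser water.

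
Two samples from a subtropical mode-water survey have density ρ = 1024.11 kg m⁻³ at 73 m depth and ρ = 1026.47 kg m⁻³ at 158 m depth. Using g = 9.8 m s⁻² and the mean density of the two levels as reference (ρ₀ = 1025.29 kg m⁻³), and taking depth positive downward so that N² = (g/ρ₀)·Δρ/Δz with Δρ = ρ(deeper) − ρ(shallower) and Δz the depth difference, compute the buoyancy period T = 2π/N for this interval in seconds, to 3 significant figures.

386 s

Δρ = 1026.47 − 1024.11 = 2.36 kg m⁻³ over Δz = 158 − 73 = 85 m.
N² = (9.8/1025.29) × (2.36/85) = 2.6538 × 10⁻⁴ s⁻².
N = √(2.6538 × 10⁻⁴) = 0.016290 rad s⁻¹, so T = 2π/N = 385.71 s ≈ 386 s.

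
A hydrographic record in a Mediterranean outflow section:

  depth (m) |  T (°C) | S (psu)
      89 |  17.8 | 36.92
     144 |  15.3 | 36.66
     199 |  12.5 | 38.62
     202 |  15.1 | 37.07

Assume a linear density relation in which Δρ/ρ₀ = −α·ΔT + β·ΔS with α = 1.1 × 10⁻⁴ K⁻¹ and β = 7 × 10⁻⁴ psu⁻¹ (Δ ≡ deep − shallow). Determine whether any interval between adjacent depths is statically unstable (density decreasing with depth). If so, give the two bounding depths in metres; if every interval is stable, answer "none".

199–202 m

Evaluate Δρ/ρ₀ = −αΔT + βΔS across each adjacent pair:
  89–144 m: −αΔT+βΔS = −(1.1 × 10⁻⁴)(-2.5)+(7 × 10⁻⁴)(-0.26) = 9.3 × 10⁻⁵ → stable
  144–199 m: −αΔT+βΔS = −(1.1 × 10⁻⁴)(-2.8)+(7 × 10⁻⁴)(+1.96) = 1.7 × 10⁻³ → stable
  199–202 m: −αΔT+βΔS = −(1.1 × 10⁻⁴)(+2.6)+(7 × 10⁻⁴)(-1.55) = -1.4 × 10⁻³ → UNSTABLE
The 199–202 m interval has Δρ < 0: lighter water underlies denser water.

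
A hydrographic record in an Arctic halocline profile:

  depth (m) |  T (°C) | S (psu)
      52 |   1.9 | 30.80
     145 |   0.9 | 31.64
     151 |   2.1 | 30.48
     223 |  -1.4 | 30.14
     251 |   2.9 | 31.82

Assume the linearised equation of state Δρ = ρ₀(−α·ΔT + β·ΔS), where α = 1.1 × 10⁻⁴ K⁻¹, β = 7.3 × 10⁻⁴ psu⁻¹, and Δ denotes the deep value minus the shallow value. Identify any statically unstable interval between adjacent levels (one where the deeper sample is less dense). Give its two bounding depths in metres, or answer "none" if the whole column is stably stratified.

Evaluate Δρ/ρ₀ = −αΔT + βΔS across each adjacent pair:
  52–145 m: −αΔT+βΔS = −(1.1 × 10⁻⁴)(-1.0)+(7.3 × 10⁻⁴)(+0.84) = 7.2 × 10⁻⁴ → stable
  145–151 m: −αΔT+βΔS = −(1.1 × 10⁻⁴)(+1.2)+(7.3 × 10⁻⁴)(-1.16) = -9.8 × 10⁻⁴ → UNSTABLE
  151–223 m: −αΔT+βΔS = −(1.1 × 10⁻⁴)(-3.5)+(7.3 × 10⁻⁴)(-0.34) = 1.4 × 10⁻⁴ → stable
  223–251 m: −αΔT+βΔS = −(1.1 × 10⁻⁴)(+4.3)+(7.3 × 10⁻⁴)(+1.68) = 7.5 × 10⁻⁴ → stable
The 145–151 m interval has Δρ < 0: lighter water underlies denser water.

145–151 m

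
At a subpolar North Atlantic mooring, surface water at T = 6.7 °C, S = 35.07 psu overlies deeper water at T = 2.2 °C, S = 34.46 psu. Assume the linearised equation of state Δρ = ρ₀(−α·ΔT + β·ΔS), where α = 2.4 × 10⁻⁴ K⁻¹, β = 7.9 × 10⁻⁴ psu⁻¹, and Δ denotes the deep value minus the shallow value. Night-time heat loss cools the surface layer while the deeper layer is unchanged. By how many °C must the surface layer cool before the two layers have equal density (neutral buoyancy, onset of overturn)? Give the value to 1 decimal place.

2.5 °C

Neutral buoyancy requires Δρ = 0, i.e. −α(T_deep − T_surf′) + β(S_deep − S_surf) = 0.
T_surf′ = T_deep − (β/α)·ΔS = 2.2 − (7.9 × 10⁻⁴/2.4 × 10⁻⁴)·(-0.61) = 4.208 °C.
Cooling required: 6.7 − (4.208) = 2.492 °C.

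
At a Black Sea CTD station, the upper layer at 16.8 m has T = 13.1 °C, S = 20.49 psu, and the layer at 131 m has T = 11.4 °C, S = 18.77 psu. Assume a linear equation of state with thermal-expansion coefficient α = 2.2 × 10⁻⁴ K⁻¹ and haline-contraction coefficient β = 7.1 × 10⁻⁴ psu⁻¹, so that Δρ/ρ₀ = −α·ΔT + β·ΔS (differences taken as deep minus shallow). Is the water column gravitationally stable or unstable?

ΔT = 11.4 − 13.1 = -1.7 K and ΔS = 18.77 − 20.49 = -1.72 psu (deep − shallow).
−αΔT = 3.74 × 10⁻⁴; βΔS = -1.2212 × 10⁻³; sum Δρ/ρ₀ = -8.472 × 10⁻⁴.
Δρ/ρ₀ < 0, so Δρ < 0: deeper water is lighter → statically unstable; the column would overturn.

unstable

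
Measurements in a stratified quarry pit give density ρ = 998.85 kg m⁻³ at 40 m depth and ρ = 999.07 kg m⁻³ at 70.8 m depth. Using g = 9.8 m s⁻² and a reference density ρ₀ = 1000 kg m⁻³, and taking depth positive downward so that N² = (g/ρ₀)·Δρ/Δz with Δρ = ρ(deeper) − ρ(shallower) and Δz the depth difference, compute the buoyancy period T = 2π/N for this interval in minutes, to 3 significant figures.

Δρ = 999.07 − 998.85 = 0.22 kg m⁻³ over Δz = 70.8 − 40 = 30.8 m.
N² = (9.8/1000) × (0.22/30.8) = 7.0000 × 10⁻⁵ s⁻².
N = √(7.0000 × 10⁻⁵) = 8.3666 × 10⁻³ rad s⁻¹, so T = 2π/N = 750.98 s = 12.516 min ≈ 12.5 min.

12.5 min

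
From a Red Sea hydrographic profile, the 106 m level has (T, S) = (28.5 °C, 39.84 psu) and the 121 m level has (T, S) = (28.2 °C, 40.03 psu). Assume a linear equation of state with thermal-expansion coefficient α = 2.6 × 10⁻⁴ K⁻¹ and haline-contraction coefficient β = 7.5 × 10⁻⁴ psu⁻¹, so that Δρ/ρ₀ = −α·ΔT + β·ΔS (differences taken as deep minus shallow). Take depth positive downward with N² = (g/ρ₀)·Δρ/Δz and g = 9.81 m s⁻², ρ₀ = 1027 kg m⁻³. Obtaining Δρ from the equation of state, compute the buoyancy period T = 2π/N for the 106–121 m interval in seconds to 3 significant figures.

523 s

ΔT = -0.3 K, ΔS = +0.19 psu (deep − shallow).
Δρ/ρ₀ = −αΔT + βΔS = 7.80 × 10⁻⁵ + 1.425 × 10⁻⁴ = 2.205 × 10⁻⁴, so Δρ ≈ 0.2265 kg m⁻³.
N² = (g/ρ₀)·Δρ/Δz = g·(Δρ/ρ₀)/Δz = 9.81 × 2.205 × 10⁻⁴ / 15 = 1.4421 × 10⁻⁴ s⁻².
N = √(1.4421 × 10⁻⁴) = 0.012009 rad s⁻¹ → T = 2π/N = 523.21 s ≈ 523 s.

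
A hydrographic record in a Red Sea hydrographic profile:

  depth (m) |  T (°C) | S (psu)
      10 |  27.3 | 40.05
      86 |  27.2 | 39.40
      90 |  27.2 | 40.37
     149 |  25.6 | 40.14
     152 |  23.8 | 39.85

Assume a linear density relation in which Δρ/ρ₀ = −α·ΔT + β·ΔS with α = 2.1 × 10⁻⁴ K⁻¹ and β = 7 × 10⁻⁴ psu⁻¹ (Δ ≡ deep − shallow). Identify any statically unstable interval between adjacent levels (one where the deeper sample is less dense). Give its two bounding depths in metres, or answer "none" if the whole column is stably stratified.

10–86 m

Evaluate Δρ/ρ₀ = −αΔT + βΔS across each adjacent pair:
  10–86 m: −αΔT+βΔS = −(2.1 × 10⁻⁴)(-0.1)+(7 × 10⁻⁴)(-0.65) = -4.3 × 10⁻⁴ → UNSTABLE
  86–90 m: −αΔT+βΔS = −(2.1 × 10⁻⁴)(+0.0)+(7 × 10⁻⁴)(+0.97) = 6.8 × 10⁻⁴ → stable
  90–149 m: −αΔT+βΔS = −(2.1 × 10⁻⁴)(-1.6)+(7 × 10⁻⁴)(-0.23) = 1.8 × 10⁻⁴ → stable
  149–152 m: −αΔT+βΔS = −(2.1 × 10⁻⁴)(-1.8)+(7 × 10⁻⁴)(-0.29) = 1.8 × 10⁻⁴ → stable
The 10–86 m interval has Δρ < 0: lighter water underlies denser water.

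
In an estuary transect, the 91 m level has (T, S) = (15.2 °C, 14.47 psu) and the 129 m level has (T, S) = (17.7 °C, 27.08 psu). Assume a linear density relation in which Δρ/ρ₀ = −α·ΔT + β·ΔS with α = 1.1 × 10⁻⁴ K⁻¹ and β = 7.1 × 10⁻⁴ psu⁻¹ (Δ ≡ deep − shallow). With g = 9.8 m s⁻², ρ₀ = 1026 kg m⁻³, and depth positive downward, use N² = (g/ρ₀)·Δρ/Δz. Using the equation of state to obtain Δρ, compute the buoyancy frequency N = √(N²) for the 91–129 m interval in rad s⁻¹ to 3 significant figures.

0.0473 rad s⁻¹

ΔT = +2.5 K, ΔS = +12.61 psu (deep − shallow).
Δρ/ρ₀ = −αΔT + βΔS = -2.75 × 10⁻⁴ + 8.9531 × 10⁻³ = 8.6781 × 10⁻³, so Δρ ≈ 8.904 kg m⁻³.
N² = (g/ρ₀)·Δρ/Δz = g·(Δρ/ρ₀)/Δz = 9.8 × 8.6781 × 10⁻³ / 38 = 2.2380 × 10⁻³ s⁻².
N = √(2.2380 × 10⁻³) = 0.047308 rad s⁻¹ ≈ 0.0473 rad s⁻¹.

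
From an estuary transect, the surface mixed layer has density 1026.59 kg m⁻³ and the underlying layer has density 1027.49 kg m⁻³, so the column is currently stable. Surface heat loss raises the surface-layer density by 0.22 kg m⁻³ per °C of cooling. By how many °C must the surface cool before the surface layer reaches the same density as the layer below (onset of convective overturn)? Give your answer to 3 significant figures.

Density deficit of the surface layer: 1027.49 − 1026.59 = 0.9 kg m⁻³.
Required change = 0.9 / 0.22 = 4.09 °C.

4.09 °C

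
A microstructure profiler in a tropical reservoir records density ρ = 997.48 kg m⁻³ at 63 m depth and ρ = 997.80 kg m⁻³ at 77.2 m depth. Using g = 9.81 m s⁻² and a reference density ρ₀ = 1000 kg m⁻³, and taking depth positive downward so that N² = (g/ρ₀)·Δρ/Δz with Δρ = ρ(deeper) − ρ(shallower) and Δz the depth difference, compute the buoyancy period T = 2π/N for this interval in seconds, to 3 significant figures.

423 s

Δρ = 997.80 − 997.48 = 0.32 kg m⁻³ over Δz = 77.2 − 63 = 14.2 m.
N² = (9.81/1000) × (0.32/14.2) = 2.2107 × 10⁻⁴ s⁻².
N = √(2.2107 × 10⁻⁴) = 0.014868 rad s⁻¹, so T = 2π/N = 422.60 s ≈ 423 s.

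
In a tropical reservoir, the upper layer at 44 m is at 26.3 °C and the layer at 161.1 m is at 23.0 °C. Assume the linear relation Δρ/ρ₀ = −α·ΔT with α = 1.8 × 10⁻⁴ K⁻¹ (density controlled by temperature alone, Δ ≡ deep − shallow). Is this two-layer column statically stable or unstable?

ΔT = 23.0 − 26.3 = -3.3 K, so Δρ/ρ₀ = −αΔT = 5.94 × 10⁻⁴.
Δρ/ρ₀ > 0, so Δρ > 0: deeper water is denser → statically stable.

stable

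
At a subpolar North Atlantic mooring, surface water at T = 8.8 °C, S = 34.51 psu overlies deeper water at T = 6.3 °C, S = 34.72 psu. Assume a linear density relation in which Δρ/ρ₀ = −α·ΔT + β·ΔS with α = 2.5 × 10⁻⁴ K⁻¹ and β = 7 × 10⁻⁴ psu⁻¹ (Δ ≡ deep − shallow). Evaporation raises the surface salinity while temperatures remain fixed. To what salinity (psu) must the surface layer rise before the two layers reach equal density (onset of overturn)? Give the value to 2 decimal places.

Neutral buoyancy requires −α(T_deep − T_surf) + β(S_deep − S_surf′) = 0.
S_surf′ = S_deep − (α/β)·ΔT = 34.72 − (2.5 × 10⁻⁴/7 × 10⁻⁴)·(-2.5) = 35.6129 psu.
Increase required: 35.6129 − 34.51 = 1.1029 psu.

35.61 psu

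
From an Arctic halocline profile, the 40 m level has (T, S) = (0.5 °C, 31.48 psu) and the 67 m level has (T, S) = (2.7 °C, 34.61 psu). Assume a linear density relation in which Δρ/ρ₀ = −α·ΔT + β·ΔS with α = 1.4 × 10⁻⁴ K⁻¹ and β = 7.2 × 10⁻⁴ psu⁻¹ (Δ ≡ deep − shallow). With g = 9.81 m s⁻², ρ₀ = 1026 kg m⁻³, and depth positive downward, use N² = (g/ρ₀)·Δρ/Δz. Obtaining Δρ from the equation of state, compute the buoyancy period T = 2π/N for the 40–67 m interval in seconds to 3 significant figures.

236 s

ΔT = +2.2 K, ΔS = +3.13 psu (deep − shallow).
Δρ/ρ₀ = −αΔT + βΔS = -3.08 × 10⁻⁴ + 2.2536 × 10⁻³ = 1.9456 × 10⁻³, so Δρ ≈ 1.996 kg m⁻³.
N² = (g/ρ₀)·Δρ/Δz = g·(Δρ/ρ₀)/Δz = 9.81 × 1.9456 × 10⁻³ / 27 = 7.0690 × 10⁻⁴ s⁻².
N = √(7.0690 × 10⁻⁴) = 0.026588 rad s⁻¹ → T = 2π/N = 236.32 s ≈ 236 s.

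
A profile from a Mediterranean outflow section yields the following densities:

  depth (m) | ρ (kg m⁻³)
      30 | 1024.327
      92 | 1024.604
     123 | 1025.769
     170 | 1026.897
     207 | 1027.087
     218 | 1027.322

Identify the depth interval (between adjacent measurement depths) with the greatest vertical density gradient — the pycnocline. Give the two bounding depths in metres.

Compute the density gradient over each adjacent pair:
  30–92 m: Δρ/Δz = 0.277/62 = 4.5 × 10⁻³ kg m⁻⁴
  92–123 m: Δρ/Δz = 1.165/31 = 0.038 kg m⁻⁴
  123–170 m: Δρ/Δz = 1.128/47 = 0.024 kg m⁻⁴
  170–207 m: Δρ/Δz = 0.190/37 = 5.1 × 10⁻³ kg m⁻⁴
  207–218 m: Δρ/Δz = 0.235/11 = 0.021 kg m⁻⁴
The largest gradient is in the 92–123 m interval — the pycnocline.

92–123 m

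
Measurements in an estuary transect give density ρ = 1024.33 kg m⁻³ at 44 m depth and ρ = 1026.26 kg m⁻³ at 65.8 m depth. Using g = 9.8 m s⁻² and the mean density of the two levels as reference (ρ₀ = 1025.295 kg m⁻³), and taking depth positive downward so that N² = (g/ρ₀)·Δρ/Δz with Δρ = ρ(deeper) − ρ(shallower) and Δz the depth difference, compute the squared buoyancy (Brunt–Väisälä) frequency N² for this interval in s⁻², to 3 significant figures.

Δρ = 1026.26 − 1024.33 = 1.93 kg m⁻³ over Δz = 65.8 − 44 = 21.8 m.
N² = (9.8/1025.295) × (1.93/21.8) = 8.4621 × 10⁻⁴ s⁻² ≈ 8.46 × 10⁻⁴ s⁻².

8.46 × 10⁻⁴ s⁻²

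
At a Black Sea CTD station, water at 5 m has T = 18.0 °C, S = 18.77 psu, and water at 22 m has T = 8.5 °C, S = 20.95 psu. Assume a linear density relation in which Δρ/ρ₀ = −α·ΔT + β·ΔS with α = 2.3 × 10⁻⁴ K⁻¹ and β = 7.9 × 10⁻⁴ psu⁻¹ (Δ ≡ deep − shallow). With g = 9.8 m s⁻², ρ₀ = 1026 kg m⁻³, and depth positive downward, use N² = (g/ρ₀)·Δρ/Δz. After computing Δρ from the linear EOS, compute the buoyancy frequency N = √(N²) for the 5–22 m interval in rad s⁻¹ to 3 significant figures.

ΔT = -9.5 K, ΔS = +2.18 psu (deep − shallow).
Δρ/ρ₀ = −αΔT + βΔS = 2.185 × 10⁻³ + 1.7222 × 10⁻³ = 3.9072 × 10⁻³, so Δρ ≈ 4.009 kg m⁻³.
N² = (g/ρ₀)·Δρ/Δz = g·(Δρ/ρ₀)/Δz = 9.8 × 3.9072 × 10⁻³ / 17 = 2.2524 × 10⁻³ s⁻².
N = √(2.2524 × 10⁻³) = 0.047459 rad s⁻¹ ≈ 0.0475 rad s⁻¹.

0.0475 rad s⁻¹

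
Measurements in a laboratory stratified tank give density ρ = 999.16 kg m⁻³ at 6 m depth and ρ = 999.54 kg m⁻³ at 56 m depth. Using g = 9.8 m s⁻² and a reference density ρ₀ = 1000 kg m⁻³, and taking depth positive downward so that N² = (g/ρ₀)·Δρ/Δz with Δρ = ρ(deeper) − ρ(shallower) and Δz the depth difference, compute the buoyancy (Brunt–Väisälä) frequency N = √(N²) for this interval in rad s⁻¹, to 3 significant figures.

Δρ = 999.54 − 999.16 = 0.38 kg m⁻³ over Δz = 56 − 6 = 50 m.
N² = (9.8/1000) × (0.38/50) = 7.4480 × 10⁻⁵ s⁻².
N = √(7.4480 × 10⁻⁵) = 8.6302 × 10⁻³ rad s⁻¹ ≈ 8.63 × 10⁻³ rad s⁻¹.

8.63 × 10⁻³ rad s⁻¹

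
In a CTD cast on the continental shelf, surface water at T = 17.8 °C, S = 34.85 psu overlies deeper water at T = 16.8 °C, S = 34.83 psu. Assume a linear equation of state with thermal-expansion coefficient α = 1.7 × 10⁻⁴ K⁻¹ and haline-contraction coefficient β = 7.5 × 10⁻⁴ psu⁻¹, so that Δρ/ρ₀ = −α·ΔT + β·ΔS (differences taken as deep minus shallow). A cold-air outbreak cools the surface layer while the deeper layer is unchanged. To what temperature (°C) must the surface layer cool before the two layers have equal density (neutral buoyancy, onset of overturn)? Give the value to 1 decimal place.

16.9 °C

Neutral buoyancy requires Δρ = 0, i.e. −α(T_deep − T_surf′) + β(S_deep − S_surf) = 0.
T_surf′ = T_deep − (β/α)·ΔS = 16.8 − (7.5 × 10⁻⁴/1.7 × 10⁻⁴)·(-0.02) = 16.888 °C.
Cooling required: 17.8 − (16.888) = 0.912 °C.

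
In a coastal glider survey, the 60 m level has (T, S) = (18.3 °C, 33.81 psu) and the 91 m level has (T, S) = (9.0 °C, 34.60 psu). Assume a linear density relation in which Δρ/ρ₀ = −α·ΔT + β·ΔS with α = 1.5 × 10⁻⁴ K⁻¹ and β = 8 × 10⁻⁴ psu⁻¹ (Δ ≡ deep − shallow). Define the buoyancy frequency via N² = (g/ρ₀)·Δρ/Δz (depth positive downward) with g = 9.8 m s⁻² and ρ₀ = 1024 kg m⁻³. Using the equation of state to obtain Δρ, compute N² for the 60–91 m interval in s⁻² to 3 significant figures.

ΔT = -9.3 K, ΔS = +0.79 psu (deep − shallow).
Δρ/ρ₀ = −αΔT + βΔS = 1.395 × 10⁻³ + 6.32 × 10⁻⁴ = 2.027 × 10⁻³, so Δρ ≈ 2.076 kg m⁻³.
N² = (g/ρ₀)·Δρ/Δz = g·(Δρ/ρ₀)/Δz = 9.8 × 2.027 × 10⁻³ / 31 = 6.4079 × 10⁻⁴ s⁻² ≈ 6.41 × 10⁻⁴ s⁻².

6.41 × 10⁻⁴ s⁻²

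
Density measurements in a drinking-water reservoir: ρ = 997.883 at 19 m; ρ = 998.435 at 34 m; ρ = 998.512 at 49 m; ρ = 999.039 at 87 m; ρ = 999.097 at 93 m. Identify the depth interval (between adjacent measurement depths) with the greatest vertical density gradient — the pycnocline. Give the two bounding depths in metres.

19–34 m

Compute the density gradient over each adjacent pair:
  19–34 m: Δρ/Δz = 0.552/15 = 0.037 kg m⁻⁴
  34–49 m: Δρ/Δz = 0.077/15 = 5.1 × 10⁻³ kg m⁻⁴
  49–87 m: Δρ/Δz = 0.527/38 = 0.014 kg m⁻⁴
  87–93 m: Δρ/Δz = 0.058/6 = 9.7 × 10⁻³ kg m⁻⁴
The largest gradient is in the 19–34 m interval — the pycnocline.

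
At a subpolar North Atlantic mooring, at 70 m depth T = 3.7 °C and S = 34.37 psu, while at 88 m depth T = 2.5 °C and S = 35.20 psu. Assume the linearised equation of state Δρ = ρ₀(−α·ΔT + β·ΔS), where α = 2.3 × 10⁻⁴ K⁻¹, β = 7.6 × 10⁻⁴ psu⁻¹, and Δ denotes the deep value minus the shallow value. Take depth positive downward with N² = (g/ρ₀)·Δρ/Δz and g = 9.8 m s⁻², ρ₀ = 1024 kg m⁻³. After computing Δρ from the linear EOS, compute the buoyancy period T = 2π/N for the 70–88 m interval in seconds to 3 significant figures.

ΔT = -1.2 K, ΔS = +0.83 psu (deep − shallow).
Δρ/ρ₀ = −αΔT + βΔS = 2.76 × 10⁻⁴ + 6.308 × 10⁻⁴ = 9.068 × 10⁻⁴, so Δρ ≈ 0.9286 kg m⁻³.
N² = (g/ρ₀)·Δρ/Δz = g·(Δρ/ρ₀)/Δz = 9.8 × 9.068 × 10⁻⁴ / 18 = 4.9370 × 10⁻⁴ s⁻².
N = √(4.9370 × 10⁻⁴) = 0.022219 rad s⁻¹ → T = 2π/N = 282.78 s ≈ 283 s.

283 s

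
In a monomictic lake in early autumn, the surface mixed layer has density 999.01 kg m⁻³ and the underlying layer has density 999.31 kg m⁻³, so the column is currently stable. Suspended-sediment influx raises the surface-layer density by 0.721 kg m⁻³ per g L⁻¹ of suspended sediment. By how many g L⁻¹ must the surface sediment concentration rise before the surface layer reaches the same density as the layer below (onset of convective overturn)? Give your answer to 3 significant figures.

0.416 g L⁻¹

Density deficit of the surface layer: 999.31 − 999.01 = 0.3 kg m⁻³.
Required change = 0.3 / 0.721 = 0.416 g L⁻¹.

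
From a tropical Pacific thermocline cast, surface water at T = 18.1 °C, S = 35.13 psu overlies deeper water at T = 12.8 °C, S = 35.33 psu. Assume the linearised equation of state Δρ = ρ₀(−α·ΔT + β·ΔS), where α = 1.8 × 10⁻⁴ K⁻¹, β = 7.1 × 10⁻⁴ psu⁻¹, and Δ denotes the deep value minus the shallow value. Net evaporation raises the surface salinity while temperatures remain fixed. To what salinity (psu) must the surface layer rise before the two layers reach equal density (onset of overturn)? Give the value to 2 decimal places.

Neutral buoyancy requires −α(T_deep − T_surf) + β(S_deep − S_surf′) = 0.
S_surf′ = S_deep − (α/β)·ΔT = 35.33 − (1.8 × 10⁻⁴/7.1 × 10⁻⁴)·(-5.3) = 36.6737 psu.
Increase required: 36.6737 − 35.13 = 1.5437 psu.

36.67 psu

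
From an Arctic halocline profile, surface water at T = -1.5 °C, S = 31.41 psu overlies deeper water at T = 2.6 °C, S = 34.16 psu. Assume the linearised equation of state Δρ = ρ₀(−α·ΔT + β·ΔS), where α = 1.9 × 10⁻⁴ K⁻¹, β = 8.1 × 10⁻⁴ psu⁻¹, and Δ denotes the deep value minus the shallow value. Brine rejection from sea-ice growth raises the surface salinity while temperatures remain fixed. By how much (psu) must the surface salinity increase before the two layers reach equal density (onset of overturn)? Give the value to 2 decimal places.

1.79 psu

Neutral buoyancy requires −α(T_deep − T_surf) + β(S_deep − S_surf′) = 0.
S_surf′ = S_deep − (α/β)·ΔT = 34.16 − (1.9 × 10⁻⁴/8.1 × 10⁻⁴)·(+4.1) = 33.1983 psu.
Increase required: 33.1983 − 31.41 = 1.7883 psu.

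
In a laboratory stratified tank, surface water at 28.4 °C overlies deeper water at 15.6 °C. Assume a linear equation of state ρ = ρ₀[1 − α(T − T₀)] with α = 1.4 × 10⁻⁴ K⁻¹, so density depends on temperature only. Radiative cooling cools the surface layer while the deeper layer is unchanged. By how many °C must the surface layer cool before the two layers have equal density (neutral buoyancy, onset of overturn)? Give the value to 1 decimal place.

With temperature the only control, equal density requires T_surf′ = T_deep.
T_surf′ = 15.6 °C.
Cooling required: 28.4 − 15.6 = 12.8 °C.

12.8 °C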